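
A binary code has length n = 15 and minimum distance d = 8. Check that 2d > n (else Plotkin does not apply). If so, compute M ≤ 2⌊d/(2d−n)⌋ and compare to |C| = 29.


Plotkin bound M ≤ 16; given |C| = 29 > bound (violated).

Check applicability: 2d = 16, n = 15.
2d − n = 1 > 0, so Plotkin applies.
Compute d/(2d−n) = 8/1 ≈ 8.0000.
⌊d/(2d−n)⌋ = 8.
Plotkin bound: M ≤ 2·8 = 16.
Given |C| = 29, check: VIOLATED.
This |C| is above the Plotkin bound, so no binary code with n = 15, d = 8 and 29 codewords exists.


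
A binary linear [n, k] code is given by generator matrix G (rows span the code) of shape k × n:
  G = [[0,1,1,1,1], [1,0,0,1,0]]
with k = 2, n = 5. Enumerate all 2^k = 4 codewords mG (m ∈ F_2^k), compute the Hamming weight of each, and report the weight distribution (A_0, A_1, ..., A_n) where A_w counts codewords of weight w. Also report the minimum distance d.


Weight distribution: A_0 = 1, A_2 = 1, A_4 = 2. Minimum distance d = 2.

Enumerate all 2^2 = 4 messages m ∈ F_2^2.
For each, compute codeword c = mG in F_2^5, then tally its weight.
  m = 00 → c = 00000, weight = 0.
  m = 10 → c = 01111, weight = 4.
  m = 01 → c = 10010, weight = 2.
  m = 11 → c = 11101, weight = 4.
Tally weights:
  weight 0: 1 codewords.
  weight 2: 1 codewords.
  weight 4: 2 codewords.
Minimum distance d = smallest w > 0 with A_w > 0 = 2.
Sanity: Σ A_w = 4 = 2^2 = 4 ✓.


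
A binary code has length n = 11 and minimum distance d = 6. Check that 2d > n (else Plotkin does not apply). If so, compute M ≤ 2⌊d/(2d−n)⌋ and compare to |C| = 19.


Plotkin bound M ≤ 12; given |C| = 19 > bound (violated).

Check applicability: 2d = 12, n = 11.
2d − n = 1 > 0, so Plotkin applies.
Compute d/(2d−n) = 6/1 ≈ 6.0000.
⌊d/(2d−n)⌋ = 6.
Plotkin bound: M ≤ 2·6 = 12.
Given |C| = 19, check: VIOLATED.
This |C| is above the Plotkin bound, so no binary code with n = 11, d = 6 and 19 codewords exists.


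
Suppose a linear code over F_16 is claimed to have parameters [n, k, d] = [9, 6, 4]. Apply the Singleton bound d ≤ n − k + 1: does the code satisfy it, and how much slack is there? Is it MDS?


Singleton RHS = n − k + 1 = 4, slack = 0, bound satisfied, MDS.

Singleton bound: d ≤ n − k + 1.
Here n = 9, k = 6, so n − k + 1 = 4.
Given d = 4, check d ≤ 4: YES.
Slack = (n − k + 1) − d = 0.
The code is MDS (slack = 0).
Description: the claimed parameters are [9, 6, 4]_16; such a code would be MDS (meets Singleton bound).


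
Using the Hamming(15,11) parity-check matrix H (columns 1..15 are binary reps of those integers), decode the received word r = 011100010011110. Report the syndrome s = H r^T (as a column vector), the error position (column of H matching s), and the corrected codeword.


s = (1, 0, 0, 1)^T, error position = 9, corrected codeword c = 011100011011110

Compute s = H r^T mod 2 one row at a time:
  s_1 = 1 + 0 + 0 + 1 + 1 + 1 + 1 + 0 = 5 ≡ 1 (mod 2).
  s_2 = 1 + 0 + 0 + 0 + 1 + 1 + 1 + 0 = 4 ≡ 0 (mod 2).
  s_3 = 1 + 1 + 0 + 0 + 0 + 1 + 1 + 0 = 4 ≡ 0 (mod 2).
  s_4 = 0 + 1 + 0 + 0 + 0 + 1 + 1 + 0 = 3 ≡ 1 (mod 2).
s = (1, 0, 0, 1)^T — this equals column 9 of H (binary 1001), so error is at position 9.
Correct: flip bit 9 of r = 011100010011110 to get c = 011100011011110.


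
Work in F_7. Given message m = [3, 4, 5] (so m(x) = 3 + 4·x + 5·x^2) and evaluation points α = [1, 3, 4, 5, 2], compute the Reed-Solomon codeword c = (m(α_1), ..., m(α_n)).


c = [5, 4, 1, 1, 3]

Message polynomial: m(x) = 3 + 4·x + 5·x^2 (mod 7).
For each evaluation point α_i, compute m(α_i) mod 7:
  α_1 = 1: Horner steps 5 → 2 → 5, so m(1) = 5.
  α_2 = 3: Horner steps 5 → 5 → 4, so m(3) = 4.
  α_3 = 4: Horner steps 5 → 3 → 1, so m(4) = 1.
  α_4 = 5: Horner steps 5 → 1 → 1, so m(5) = 1.
  α_5 = 2: Horner steps 5 → 0 → 3, so m(2) = 3.
Codeword c = [5, 4, 1, 1, 3] ∈ F_7^5.


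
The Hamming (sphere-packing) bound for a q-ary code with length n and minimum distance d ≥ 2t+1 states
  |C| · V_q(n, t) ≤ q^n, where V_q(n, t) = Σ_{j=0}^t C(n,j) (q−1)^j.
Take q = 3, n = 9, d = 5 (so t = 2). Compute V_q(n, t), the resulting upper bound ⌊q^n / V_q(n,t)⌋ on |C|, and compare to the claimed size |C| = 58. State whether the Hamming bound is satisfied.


V_q(n, t) = 163, q^n = 19683, Hamming bound = 120, |C| = 58 ≤ bound (satisfied).

Step 1: Compute V_q(n, t) = Σ_{j=0}^2 C(n, j) (q−1)^j.
  j = 0: C(9,0)·(2)^0 = 1·1 = 1.
  j = 1: C(9,1)·(2)^1 = 9·2 = 18.
  j = 2: C(9,2)·(2)^2 = 36·4 = 144.
  V_q(n, t) = 1 + 18 + 144 = 163.
Step 2: q^n = 3^9 = 19683.
Step 3: Hamming bound ⌊q^n / V_q(n,t)⌋ = ⌊19683/163⌋ = 120.
Step 4: Compare |C| = 58 to 120: satisfied.
The claimed |C| lies below the Hamming bound.


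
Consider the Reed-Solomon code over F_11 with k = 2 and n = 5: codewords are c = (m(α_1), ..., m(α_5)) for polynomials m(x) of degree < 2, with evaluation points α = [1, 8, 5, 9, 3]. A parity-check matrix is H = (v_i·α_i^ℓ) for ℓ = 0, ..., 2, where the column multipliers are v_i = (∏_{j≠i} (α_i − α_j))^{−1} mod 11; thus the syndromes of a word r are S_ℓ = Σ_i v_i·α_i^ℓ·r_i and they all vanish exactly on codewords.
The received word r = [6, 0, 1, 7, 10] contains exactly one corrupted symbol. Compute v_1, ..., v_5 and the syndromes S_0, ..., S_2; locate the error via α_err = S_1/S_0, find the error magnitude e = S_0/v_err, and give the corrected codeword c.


S = (1, 3, 9), error at position 5, error magnitude e = 1, c = [6, 0, 1, 7, 9].

Step 1: column multipliers v_i = (∏_{j≠i}(α_i − α_j))^{−1} mod 11.
  i = 1 (α = 1): (1−8)(1−5)(1−9)(1−3) = (−7)·(−4)·(−8)·(−2) = 448 ≡ 8, so v_1 = 8^{−1} = 7 (mod 11).
  i = 2 (α = 8): (8−1)(8−5)(8−9)(8−3) = 7·3·(−1)·5 = −105 ≡ 5, so v_2 = 5^{−1} = 9 (mod 11).
  i = 3 (α = 5): (5−1)(5−8)(5−9)(5−3) = 4·(−3)·(−4)·2 = 96 ≡ 8, so v_3 = 8^{−1} = 7 (mod 11).
  i = 4 (α = 9): (9−1)(9−8)(9−5)(9−3) = 8·1·4·6 = 192 ≡ 5, so v_4 = 5^{−1} = 9 (mod 11).
  i = 5 (α = 3): (3−1)(3−8)(3−5)(3−9) = 2·(−5)·(−2)·(−6) = −120 ≡ 1, so v_5 = 1^{−1} = 1 (mod 11).
  v = [7, 9, 7, 9, 1].
Step 2: syndromes of r = [6, 0, 1, 7, 10] (all sums mod 11).
  S_0 = Σ v_i r_i = 7·6 + 9·0 + 7·1 + 9·7 + 1·10 = 122 ≡ 1.
  S_1 = Σ v_i α_i r_i = 7·1·6 + 9·8·0 + 7·5·1 + 9·9·7 + 1·3·10 = 674 ≡ 3.
  α_i^2 mod 11 = [1, 9, 3, 4, 9].
  S_2 = Σ v_i α_i^2 r_i = 7·1·6 + 9·9·0 + 7·3·1 + 9·4·7 + 1·9·10 = 405 ≡ 9.
  S = (1, 3, 9) ≠ 0, so r is not a codeword (an error is present).
Step 3: locate the error. For a single error e at position i, S_ℓ = v_i·e·α_i^ℓ, so α_err = S_1/S_0.
  S_0^{−1} = 1^{−1} = 1 (mod 11), so α_err = 3·1 = 3 ≡ 3 = α_5. Error position i = 5.
  Consistency check: S_2/S_1 = 9·4 = 36 ≡ 3 = α_err ✓ (single-error assumption holds).
Step 4: error magnitude e = S_0/v_5 = S_0·∏_{j≠5}(α_5 − α_j) = 1·1 = 1 ≡ 1 (mod 11).
Step 5: correct position 5: c_5 = r_5 − e = 10 − 1 ≡ 9 (mod 11). Hence c = [6, 0, 1, 7, 9].
  Check: interpolating c through the α_i gives m(x) = 10 + 7·x (degree < 2) with m(α_i) = c_i for every i, so c is indeed a codeword.


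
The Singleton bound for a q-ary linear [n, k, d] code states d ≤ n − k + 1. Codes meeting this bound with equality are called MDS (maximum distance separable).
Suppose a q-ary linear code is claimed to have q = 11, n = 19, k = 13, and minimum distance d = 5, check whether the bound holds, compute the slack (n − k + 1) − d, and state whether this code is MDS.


Singleton RHS = n − k + 1 = 7, slack = 2, bound satisfied, not MDS.

Singleton bound: d ≤ n − k + 1.
Here n = 19, k = 13, so n − k + 1 = 7.
Given d = 5, check d ≤ 7: YES.
Slack = (n − k + 1) − d = 2.
The code is NOT MDS (slack = 2 > 0).
Description: the claimed parameters are [19, 13, 5]_11; such a code would be non-MDS.


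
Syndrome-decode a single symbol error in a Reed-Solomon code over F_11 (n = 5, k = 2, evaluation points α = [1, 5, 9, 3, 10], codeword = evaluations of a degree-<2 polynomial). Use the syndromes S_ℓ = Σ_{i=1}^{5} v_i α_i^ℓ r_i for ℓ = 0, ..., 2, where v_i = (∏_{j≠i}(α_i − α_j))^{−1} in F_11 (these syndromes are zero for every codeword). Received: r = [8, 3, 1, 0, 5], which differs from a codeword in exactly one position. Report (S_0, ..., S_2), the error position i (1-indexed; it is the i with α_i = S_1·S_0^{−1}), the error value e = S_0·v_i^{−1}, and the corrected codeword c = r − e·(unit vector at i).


S = (6, 10, 2), error at position 3, error magnitude e = 3, c = [8, 3, 9, 0, 5].

Step 1: column multipliers v_i = (∏_{j≠i}(α_i − α_j))^{−1} mod 11.
  i = 1 (α = 1): (1−5)(1−9)(1−3)(1−10) = (−4)·(−8)·(−2)·(−9) = 576 ≡ 4, so v_1 = 4^{−1} = 3 (mod 11).
  i = 2 (α = 5): (5−1)(5−9)(5−3)(5−10) = 4·(−4)·2·(−5) = 160 ≡ 6, so v_2 = 6^{−1} = 2 (mod 11).
  i = 3 (α = 9): (9−1)(9−5)(9−3)(9−10) = 8·4·6·(−1) = −192 ≡ 6, so v_3 = 6^{−1} = 2 (mod 11).
  i = 4 (α = 3): (3−1)(3−5)(3−9)(3−10) = 2·(−2)·(−6)·(−7) = −168 ≡ 8, so v_4 = 8^{−1} = 7 (mod 11).
  i = 5 (α = 10): (10−1)(10−5)(10−9)(10−3) = 9·5·1·7 = 315 ≡ 7, so v_5 = 7^{−1} = 8 (mod 11).
  v = [3, 2, 2, 7, 8].
Step 2: syndromes of r = [8, 3, 1, 0, 5] (all sums mod 11).
  S_0 = Σ v_i r_i = 3·8 + 2·3 + 2·1 + 7·0 + 8·5 = 72 ≡ 6.
  S_1 = Σ v_i α_i r_i = 3·1·8 + 2·5·3 + 2·9·1 + 7·3·0 + 8·10·5 = 472 ≡ 10.
  α_i^2 mod 11 = [1, 3, 4, 9, 1].
  S_2 = Σ v_i α_i^2 r_i = 3·1·8 + 2·3·3 + 2·4·1 + 7·9·0 + 8·1·5 = 90 ≡ 2.
  S = (6, 10, 2) ≠ 0, so r is not a codeword (an error is present).
Step 3: locate the error. For a single error e at position i, S_ℓ = v_i·e·α_i^ℓ, so α_err = S_1/S_0.
  S_0^{−1} = 6^{−1} = 2 (mod 11), so α_err = 10·2 = 20 ≡ 9 = α_3. Error position i = 3.
  Consistency check: S_2/S_1 = 2·10 = 20 ≡ 9 = α_err ✓ (single-error assumption holds).
Step 4: error magnitude e = S_0/v_3 = S_0·∏_{j≠3}(α_3 − α_j) = 6·6 = 36 ≡ 3 (mod 11).
Step 5: correct position 3: c_3 = r_3 − e = 1 − 3 ≡ 9 (mod 11). Hence c = [8, 3, 9, 0, 5].
  Check: interpolating c through the α_i gives m(x) = 1 + 7·x (degree < 2) with m(α_i) = c_i for every i, so c is indeed a codeword.


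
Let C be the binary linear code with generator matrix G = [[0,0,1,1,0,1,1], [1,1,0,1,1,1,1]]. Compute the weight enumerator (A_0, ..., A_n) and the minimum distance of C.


Weight distribution: A_0 = 1, A_4 = 2, A_6 = 1. Minimum distance d = 4.

Enumerate all 2^2 = 4 messages m ∈ F_2^2.
For each, compute codeword c = mG in F_2^7, then tally its weight.
  m = 00 → c = 0000000, weight = 0.
  m = 10 → c = 0011011, weight = 4.
  m = 01 → c = 1101111, weight = 6.
  m = 11 → c = 1110100, weight = 4.
Tally weights:
  weight 0: 1 codewords.
  weight 4: 2 codewords.
  weight 6: 1 codewords.
Minimum distance d = smallest w > 0 with A_w > 0 = 4.
Sanity: Σ A_w = 4 = 2^2 = 4 ✓.


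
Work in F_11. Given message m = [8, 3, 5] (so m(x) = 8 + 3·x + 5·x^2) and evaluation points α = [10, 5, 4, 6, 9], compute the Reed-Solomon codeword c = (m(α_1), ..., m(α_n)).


c = [10, 5, 1, 8, 0]

Message polynomial: m(x) = 8 + 3·x + 5·x^2 (mod 11).
For each evaluation point α_i, compute m(α_i) mod 11:
  α_1 = 10: Horner steps 5 → 9 → 10, so m(10) = 10.
  α_2 = 5: Horner steps 5 → 6 → 5, so m(5) = 5.
  α_3 = 4: Horner steps 5 → 1 → 1, so m(4) = 1.
  α_4 = 6: Horner steps 5 → 0 → 8, so m(6) = 8.
  α_5 = 9: Horner steps 5 → 4 → 0, so m(9) = 0.
Codeword c = [10, 5, 1, 8, 0] ∈ F_11^5.


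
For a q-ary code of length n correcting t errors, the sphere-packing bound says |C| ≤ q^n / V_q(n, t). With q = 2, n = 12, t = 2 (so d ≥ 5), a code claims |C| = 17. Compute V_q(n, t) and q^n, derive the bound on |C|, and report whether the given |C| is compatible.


V_q(n, t) = 79, q^n = 4096, Hamming bound = 51, |C| = 17 ≤ bound (satisfied).

Step 1: Compute V_q(n, t) = Σ_{j=0}^2 C(n, j) (q−1)^j.
  j = 0: C(12,0)·(1)^0 = 1·1 = 1.
  j = 1: C(12,1)·(1)^1 = 12·1 = 12.
  j = 2: C(12,2)·(1)^2 = 66·1 = 66.
  V_q(n, t) = 1 + 12 + 66 = 79.
Step 2: q^n = 2^12 = 4096.
Step 3: Hamming bound ⌊q^n / V_q(n,t)⌋ = ⌊4096/79⌋ = 51.
Step 4: Compare |C| = 17 to 51: satisfied.
The claimed |C| lies below the Hamming bound.


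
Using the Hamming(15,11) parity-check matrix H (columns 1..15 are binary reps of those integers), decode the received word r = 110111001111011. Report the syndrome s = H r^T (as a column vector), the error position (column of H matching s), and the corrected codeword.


s = (0, 0, 0, 1)^T, error position = 1, corrected codeword c = 010111001111011

Compute s = H r^T mod 2 one row at a time:
  s_1 = 0 + 1 + 1 + 1 + 1 + 0 + 1 + 1 = 6 ≡ 0 (mod 2).
  s_2 = 1 + 1 + 1 + 0 + 1 + 0 + 1 + 1 = 6 ≡ 0 (mod 2).
  s_3 = 1 + 0 + 1 + 0 + 1 + 1 + 1 + 1 = 6 ≡ 0 (mod 2).
  s_4 = 1 + 0 + 1 + 0 + 1 + 1 + 0 + 1 = 5 ≡ 1 (mod 2).
s = (0, 0, 0, 1)^T — this equals column 1 of H (binary 0001), so error is at position 1.
Correct: flip bit 1 of r = 110111001111011 to get c = 010111001111011.


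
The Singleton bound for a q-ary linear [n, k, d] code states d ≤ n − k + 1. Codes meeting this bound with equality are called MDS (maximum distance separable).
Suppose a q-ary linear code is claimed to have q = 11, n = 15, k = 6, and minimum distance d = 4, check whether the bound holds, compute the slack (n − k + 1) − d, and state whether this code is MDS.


Singleton RHS = n − k + 1 = 10, slack = 6, bound satisfied, not MDS.

Singleton bound: d ≤ n − k + 1.
Here n = 15, k = 6, so n − k + 1 = 10.
Given d = 4, check d ≤ 10: YES.
Slack = (n − k + 1) − d = 6.
The code is NOT MDS (slack = 6 > 0).
Description: the claimed parameters are [15, 6, 4]_11; such a code would be non-MDS.


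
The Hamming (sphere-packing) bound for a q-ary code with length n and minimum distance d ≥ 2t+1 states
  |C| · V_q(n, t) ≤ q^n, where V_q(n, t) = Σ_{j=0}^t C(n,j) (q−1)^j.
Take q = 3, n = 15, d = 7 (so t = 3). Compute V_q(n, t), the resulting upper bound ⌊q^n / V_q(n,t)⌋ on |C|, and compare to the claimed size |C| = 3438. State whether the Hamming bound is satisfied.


V_q(n, t) = 4091, q^n = 14348907, Hamming bound = 3507, |C| = 3438 ≤ bound (satisfied).

Step 1: Compute V_q(n, t) = Σ_{j=0}^3 C(n, j) (q−1)^j.
  j = 0: C(15,0)·(2)^0 = 1·1 = 1.
  j = 1: C(15,1)·(2)^1 = 15·2 = 30.
  j = 2: C(15,2)·(2)^2 = 105·4 = 420.
  j = 3: C(15,3)·(2)^3 = 455·8 = 3640.
  V_q(n, t) = 1 + 30 + 420 + 3640 = 4091.
Step 2: q^n = 3^15 = 14348907.
Step 3: Hamming bound ⌊q^n / V_q(n,t)⌋ = ⌊14348907/4091⌋ = 3507.
Step 4: Compare |C| = 3438 to 3507: satisfied.
The claimed |C| lies below the Hamming bound.


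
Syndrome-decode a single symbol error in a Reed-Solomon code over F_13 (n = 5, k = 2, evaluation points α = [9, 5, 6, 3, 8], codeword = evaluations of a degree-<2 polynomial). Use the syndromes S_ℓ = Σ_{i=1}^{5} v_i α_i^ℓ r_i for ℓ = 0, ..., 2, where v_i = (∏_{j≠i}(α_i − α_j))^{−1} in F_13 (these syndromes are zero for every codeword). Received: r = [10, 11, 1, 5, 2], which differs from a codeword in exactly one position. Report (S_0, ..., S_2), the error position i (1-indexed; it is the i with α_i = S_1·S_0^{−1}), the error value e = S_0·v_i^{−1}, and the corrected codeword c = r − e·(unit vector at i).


S = (11, 10, 2), error at position 5, error magnitude e = 8, c = [10, 11, 1, 5, 7].

Step 1: column multipliers v_i = (∏_{j≠i}(α_i − α_j))^{−1} mod 13.
  i = 1 (α = 9): (9−5)(9−6)(9−3)(9−8) = 4·3·6·1 = 72 ≡ 7, so v_1 = 7^{−1} = 2 (mod 13).
  i = 2 (α = 5): (5−9)(5−6)(5−3)(5−8) = (−4)·(−1)·2·(−3) = −24 ≡ 2, so v_2 = 2^{−1} = 7 (mod 13).
  i = 3 (α = 6): (6−9)(6−5)(6−3)(6−8) = (−3)·1·3·(−2) = 18 ≡ 5, so v_3 = 5^{−1} = 8 (mod 13).
  i = 4 (α = 3): (3−9)(3−5)(3−6)(3−8) = (−6)·(−2)·(−3)·(−5) = 180 ≡ 11, so v_4 = 11^{−1} = 6 (mod 13).
  i = 5 (α = 8): (8−9)(8−5)(8−6)(8−3) = (−1)·3·2·5 = −30 ≡ 9, so v_5 = 9^{−1} = 3 (mod 13).
  v = [2, 7, 8, 6, 3].
Step 2: syndromes of r = [10, 11, 1, 5, 2] (all sums mod 13).
  S_0 = Σ v_i r_i = 2·10 + 7·11 + 8·1 + 6·5 + 3·2 = 141 ≡ 11.
  S_1 = Σ v_i α_i r_i = 2·9·10 + 7·5·11 + 8·6·1 + 6·3·5 + 3·8·2 = 751 ≡ 10.
  α_i^2 mod 13 = [3, 12, 10, 9, 12].
  S_2 = Σ v_i α_i^2 r_i = 2·3·10 + 7·12·11 + 8·10·1 + 6·9·5 + 3·12·2 = 1406 ≡ 2.
  S = (11, 10, 2) ≠ 0, so r is not a codeword (an error is present).
Step 3: locate the error. For a single error e at position i, S_ℓ = v_i·e·α_i^ℓ, so α_err = S_1/S_0.
  S_0^{−1} = 11^{−1} = 6 (mod 13), so α_err = 10·6 = 60 ≡ 8 = α_5. Error position i = 5.
  Consistency check: S_2/S_1 = 2·4 = 8 ≡ 8 = α_err ✓ (single-error assumption holds).
Step 4: error magnitude e = S_0/v_5 = S_0·∏_{j≠5}(α_5 − α_j) = 11·9 = 99 ≡ 8 (mod 13).
Step 5: correct position 5: c_5 = r_5 − e = 2 − 8 ≡ 7 (mod 13). Hence c = [10, 11, 1, 5, 7].
  Check: interpolating c through the α_i gives m(x) = 9 + 3·x (degree < 2) with m(α_i) = c_i for every i, so c is indeed a codeword.


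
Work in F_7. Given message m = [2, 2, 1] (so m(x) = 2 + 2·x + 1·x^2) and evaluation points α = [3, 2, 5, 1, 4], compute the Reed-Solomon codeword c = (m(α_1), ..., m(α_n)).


c = [3, 3, 2, 5, 5]

Message polynomial: m(x) = 2 + 2·x + 1·x^2 (mod 7).
For each evaluation point α_i, compute m(α_i) mod 7:
  α_1 = 3: Horner steps 1 → 5 → 3, so m(3) = 3.
  α_2 = 2: Horner steps 1 → 4 → 3, so m(2) = 3.
  α_3 = 5: Horner steps 1 → 0 → 2, so m(5) = 2.
  α_4 = 1: Horner steps 1 → 3 → 5, so m(1) = 5.
  α_5 = 4: Horner steps 1 → 6 → 5, so m(4) = 5.
Codeword c = [3, 3, 2, 5, 5] ∈ F_7^5.


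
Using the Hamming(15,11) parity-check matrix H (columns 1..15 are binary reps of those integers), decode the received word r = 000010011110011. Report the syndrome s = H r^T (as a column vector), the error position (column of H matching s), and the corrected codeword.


s = (0, 1, 0, 0)^T, error position = 4, corrected codeword c = 000110011110011

Compute s = H r^T mod 2 one row at a time:
  s_1 = 1 + 1 + 1 + 1 + 0 + 0 + 1 + 1 = 6 ≡ 0 (mod 2).
  s_2 = 0 + 1 + 0 + 0 + 0 + 0 + 1 + 1 = 3 ≡ 1 (mod 2).
  s_3 = 0 + 0 + 0 + 0 + 1 + 1 + 1 + 1 = 4 ≡ 0 (mod 2).
  s_4 = 0 + 0 + 1 + 0 + 1 + 1 + 0 + 1 = 4 ≡ 0 (mod 2).
s = (0, 1, 0, 0)^T — this equals column 4 of H (binary 0100), so error is at position 4.
Correct: flip bit 4 of r = 000010011110011 to get c = 000110011110011.


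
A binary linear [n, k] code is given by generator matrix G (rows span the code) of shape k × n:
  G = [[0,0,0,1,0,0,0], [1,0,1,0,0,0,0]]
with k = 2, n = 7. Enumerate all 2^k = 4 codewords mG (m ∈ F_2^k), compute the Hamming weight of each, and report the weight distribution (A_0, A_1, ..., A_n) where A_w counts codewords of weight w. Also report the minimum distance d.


Weight distribution: A_0 = 1, A_1 = 1, A_2 = 1, A_3 = 1. Minimum distance d = 1.

Enumerate all 2^2 = 4 messages m ∈ F_2^2.
For each, compute codeword c = mG in F_2^7, then tally its weight.
  m = 00 → c = 0000000, weight = 0.
  m = 10 → c = 0001000, weight = 1.
  m = 01 → c = 1010000, weight = 2.
  m = 11 → c = 1011000, weight = 3.
Tally weights:
  weight 0: 1 codewords.
  weight 1: 1 codewords.
  weight 2: 1 codewords.
  weight 3: 1 codewords.
Minimum distance d = smallest w > 0 with A_w > 0 = 1.
Sanity: Σ A_w = 4 = 2^2 = 4 ✓.


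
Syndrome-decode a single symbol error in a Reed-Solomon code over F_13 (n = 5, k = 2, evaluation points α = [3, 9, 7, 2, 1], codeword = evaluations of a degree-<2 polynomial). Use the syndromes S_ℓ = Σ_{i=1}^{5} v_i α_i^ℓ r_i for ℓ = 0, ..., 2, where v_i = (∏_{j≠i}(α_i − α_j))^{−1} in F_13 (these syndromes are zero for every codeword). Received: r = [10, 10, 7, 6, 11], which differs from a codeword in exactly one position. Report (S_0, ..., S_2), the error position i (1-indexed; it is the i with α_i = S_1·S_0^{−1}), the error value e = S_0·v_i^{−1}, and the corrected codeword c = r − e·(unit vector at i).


S = (1, 3, 9), error at position 1, error magnitude e = 9, c = [1, 10, 7, 6, 11].

Step 1: column multipliers v_i = (∏_{j≠i}(α_i − α_j))^{−1} mod 13.
  i = 1 (α = 3): (3−9)(3−7)(3−2)(3−1) = (−6)·(−4)·1·2 = 48 ≡ 9, so v_1 = 9^{−1} = 3 (mod 13).
  i = 2 (α = 9): (9−3)(9−7)(9−2)(9−1) = 6·2·7·8 = 672 ≡ 9, so v_2 = 9^{−1} = 3 (mod 13).
  i = 3 (α = 7): (7−3)(7−9)(7−2)(7−1) = 4·(−2)·5·6 = −240 ≡ 7, so v_3 = 7^{−1} = 2 (mod 13).
  i = 4 (α = 2): (2−3)(2−9)(2−7)(2−1) = (−1)·(−7)·(−5)·1 = −35 ≡ 4, so v_4 = 4^{−1} = 10 (mod 13).
  i = 5 (α = 1): (1−3)(1−9)(1−7)(1−2) = (−2)·(−8)·(−6)·(−1) = 96 ≡ 5, so v_5 = 5^{−1} = 8 (mod 13).
  v = [3, 3, 2, 10, 8].
Step 2: syndromes of r = [10, 10, 7, 6, 11] (all sums mod 13).
  S_0 = Σ v_i r_i = 3·10 + 3·10 + 2·7 + 10·6 + 8·11 = 222 ≡ 1.
  S_1 = Σ v_i α_i r_i = 3·3·10 + 3·9·10 + 2·7·7 + 10·2·6 + 8·1·11 = 666 ≡ 3.
  α_i^2 mod 13 = [9, 3, 10, 4, 1].
  S_2 = Σ v_i α_i^2 r_i = 3·9·10 + 3·3·10 + 2·10·7 + 10·4·6 + 8·1·11 = 828 ≡ 9.
  S = (1, 3, 9) ≠ 0, so r is not a codeword (an error is present).
Step 3: locate the error. For a single error e at position i, S_ℓ = v_i·e·α_i^ℓ, so α_err = S_1/S_0.
  S_0^{−1} = 1^{−1} = 1 (mod 13), so α_err = 3·1 = 3 ≡ 3 = α_1. Error position i = 1.
  Consistency check: S_2/S_1 = 9·9 = 81 ≡ 3 = α_err ✓ (single-error assumption holds).
Step 4: error magnitude e = S_0/v_1 = S_0·∏_{j≠1}(α_1 − α_j) = 1·9 = 9 ≡ 9 (mod 13).
Step 5: correct position 1: c_1 = r_1 − e = 10 − 9 ≡ 1 (mod 13). Hence c = [1, 10, 7, 6, 11].
  Check: interpolating c through the α_i gives m(x) = 3 + 8·x (degree < 2) with m(α_i) = c_i for every i, so c is indeed a codeword.


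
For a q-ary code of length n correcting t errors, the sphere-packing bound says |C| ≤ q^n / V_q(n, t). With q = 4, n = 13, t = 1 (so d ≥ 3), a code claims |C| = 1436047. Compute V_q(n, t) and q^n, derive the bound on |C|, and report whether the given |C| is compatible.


V_q(n, t) = 40, q^n = 67108864, Hamming bound = 1677721, |C| = 1436047 ≤ bound (satisfied).

Step 1: Compute V_q(n, t) = Σ_{j=0}^1 C(n, j) (q−1)^j.
  j = 0: C(13,0)·(3)^0 = 1·1 = 1.
  j = 1: C(13,1)·(3)^1 = 13·3 = 39.
  V_q(n, t) = 1 + 39 = 40.
Step 2: q^n = 4^13 = 67108864.
Step 3: Hamming bound ⌊q^n / V_q(n,t)⌋ = ⌊67108864/40⌋ = 1677721.
Step 4: Compare |C| = 1436047 to 1677721: satisfied.
The claimed |C| lies below the Hamming bound.


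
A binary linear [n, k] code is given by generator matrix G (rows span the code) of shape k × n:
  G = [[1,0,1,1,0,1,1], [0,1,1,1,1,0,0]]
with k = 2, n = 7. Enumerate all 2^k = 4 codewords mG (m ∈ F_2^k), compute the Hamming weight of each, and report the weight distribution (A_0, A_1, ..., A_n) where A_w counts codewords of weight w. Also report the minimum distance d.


Weight distribution: A_0 = 1, A_4 = 1, A_5 = 2. Minimum distance d = 4.

Enumerate all 2^2 = 4 messages m ∈ F_2^2.
For each, compute codeword c = mG in F_2^7, then tally its weight.
  m = 00 → c = 0000000, weight = 0.
  m = 10 → c = 1011011, weight = 5.
  m = 01 → c = 0111100, weight = 4.
  m = 11 → c = 1100111, weight = 5.
Tally weights:
  weight 0: 1 codewords.
  weight 4: 1 codewords.
  weight 5: 2 codewords.
Minimum distance d = smallest w > 0 with A_w > 0 = 4.
Sanity: Σ A_w = 4 = 2^2 = 4 ✓.


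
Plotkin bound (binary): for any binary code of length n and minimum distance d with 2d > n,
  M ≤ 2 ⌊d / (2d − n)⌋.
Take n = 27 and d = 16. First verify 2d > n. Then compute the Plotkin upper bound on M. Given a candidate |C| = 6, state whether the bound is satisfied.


Plotkin bound M ≤ 6; given |C| = 6 ≤ bound (satisfied).

Check applicability: 2d = 32, n = 27.
2d − n = 5 > 0, so Plotkin applies.
Compute d/(2d−n) = 16/5 ≈ 3.2000.
⌊d/(2d−n)⌋ = 3.
Plotkin bound: M ≤ 2·3 = 6.
Given |C| = 6, check: satisfied.
This |C| is at the Plotkin bound.


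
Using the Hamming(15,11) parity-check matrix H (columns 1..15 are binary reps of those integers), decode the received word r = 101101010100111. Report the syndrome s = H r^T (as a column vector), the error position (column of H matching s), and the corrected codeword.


s = (1, 1, 1, 0)^T, error position = 14, corrected codeword c = 101101010100101

Compute s = H r^T mod 2 one row at a time:
  s_1 = 1 + 0 + 1 + 0 + 0 + 1 + 1 + 1 = 5 ≡ 1 (mod 2).
  s_2 = 1 + 0 + 1 + 0 + 0 + 1 + 1 + 1 = 5 ≡ 1 (mod 2).
  s_3 = 0 + 1 + 1 + 0 + 1 + 0 + 1 + 1 = 5 ≡ 1 (mod 2).
  s_4 = 1 + 1 + 0 + 0 + 0 + 0 + 1 + 1 = 4 ≡ 0 (mod 2).
s = (1, 1, 1, 0)^T — this equals column 14 of H (binary 1110), so error is at position 14.
Correct: flip bit 14 of r = 101101010100111 to get c = 101101010100101.


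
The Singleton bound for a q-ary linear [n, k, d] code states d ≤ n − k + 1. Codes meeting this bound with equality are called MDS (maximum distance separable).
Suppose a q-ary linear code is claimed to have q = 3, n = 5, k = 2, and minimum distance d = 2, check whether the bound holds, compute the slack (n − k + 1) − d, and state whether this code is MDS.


Singleton RHS = n − k + 1 = 4, slack = 2, bound satisfied, not MDS.

Singleton bound: d ≤ n − k + 1.
Here n = 5, k = 2, so n − k + 1 = 4.
Given d = 2, check d ≤ 4: YES.
Slack = (n − k + 1) − d = 2.
The code is NOT MDS (slack = 2 > 0).
Description: the claimed parameters are [5, 2, 2]_3; such a code would be non-MDS.


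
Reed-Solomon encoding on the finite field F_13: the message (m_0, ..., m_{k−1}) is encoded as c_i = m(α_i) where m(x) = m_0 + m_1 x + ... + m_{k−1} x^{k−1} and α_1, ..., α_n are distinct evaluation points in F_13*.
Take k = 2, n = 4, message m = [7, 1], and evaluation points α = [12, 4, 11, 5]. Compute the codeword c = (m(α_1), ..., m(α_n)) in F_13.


c = [6, 11, 5, 12]

Message polynomial: m(x) = 7 + 1·x (mod 13).
For each evaluation point α_i, compute m(α_i) mod 13:
  α_1 = 12: Horner steps 1 → 6, so m(12) = 6.
  α_2 = 4: Horner steps 1 → 11, so m(4) = 11.
  α_3 = 11: Horner steps 1 → 5, so m(11) = 5.
  α_4 = 5: Horner steps 1 → 12, so m(5) = 12.
Codeword c = [6, 11, 5, 12] ∈ F_13^4.


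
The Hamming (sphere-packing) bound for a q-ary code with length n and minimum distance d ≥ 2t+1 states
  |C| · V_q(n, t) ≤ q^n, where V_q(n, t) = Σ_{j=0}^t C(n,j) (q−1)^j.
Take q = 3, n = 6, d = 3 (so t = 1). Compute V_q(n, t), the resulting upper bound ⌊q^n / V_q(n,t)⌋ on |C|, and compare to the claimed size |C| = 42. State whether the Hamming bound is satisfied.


V_q(n, t) = 13, q^n = 729, Hamming bound = 56, |C| = 42 ≤ bound (satisfied).

Step 1: Compute V_q(n, t) = Σ_{j=0}^1 C(n, j) (q−1)^j.
  j = 0: C(6,0)·(2)^0 = 1·1 = 1.
  j = 1: C(6,1)·(2)^1 = 6·2 = 12.
  V_q(n, t) = 1 + 12 = 13.
Step 2: q^n = 3^6 = 729.
Step 3: Hamming bound ⌊q^n / V_q(n,t)⌋ = ⌊729/13⌋ = 56.
Step 4: Compare |C| = 42 to 56: satisfied.
The claimed |C| lies below the Hamming bound.


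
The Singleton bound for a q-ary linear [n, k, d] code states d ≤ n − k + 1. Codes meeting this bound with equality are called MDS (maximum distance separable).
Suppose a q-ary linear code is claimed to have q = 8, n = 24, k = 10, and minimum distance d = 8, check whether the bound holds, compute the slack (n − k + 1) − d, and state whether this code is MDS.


Singleton RHS = n − k + 1 = 15, slack = 7, bound satisfied, not MDS.

Singleton bound: d ≤ n − k + 1.
Here n = 24, k = 10, so n − k + 1 = 15.
Given d = 8, check d ≤ 15: YES.
Slack = (n − k + 1) − d = 7.
The code is NOT MDS (slack = 7 > 0).
Description: the claimed parameters are [24, 10, 8]_8; such a code would be non-MDS.


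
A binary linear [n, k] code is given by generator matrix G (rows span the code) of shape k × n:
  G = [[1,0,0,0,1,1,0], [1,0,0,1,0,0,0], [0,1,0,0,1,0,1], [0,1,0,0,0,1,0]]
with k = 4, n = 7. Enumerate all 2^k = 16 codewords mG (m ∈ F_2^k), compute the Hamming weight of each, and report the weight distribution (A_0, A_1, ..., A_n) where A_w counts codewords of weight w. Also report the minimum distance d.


Weight distribution: A_0 = 1, A_2 = 4, A_3 = 6, A_4 = 3, A_5 = 2. Minimum distance d = 2.

Enumerate all 2^4 = 16 messages m ∈ F_2^4.
For each, compute codeword c = mG in F_2^7, then tally its weight.
  m = 0000 → c = 0000000, weight = 0.
  m = 1000 → c = 1000110, weight = 3.
  m = 0100 → c = 1001000, weight = 2.
  m = 1100 → c = 0001110, weight = 3.
  m = 0010 → c = 0100101, weight = 3.
  m = 1010 → c = 1100011, weight = 4.
  m = 0110 → c = 1101101, weight = 5.
  m = 1110 → c = 0101011, weight = 4.
  m = 0001 → c = 0100010, weight = 2.
  m = 1001 → c = 1100100, weight = 3.
  m = 0101 → c = 1101010, weight = 4.
  m = 1101 → c = 0101100, weight = 3.
  m = 0011 → c = 0000111, weight = 3.
  m = 1011 → c = 1000001, weight = 2.
  m = 0111 → c = 1001111, weight = 5.
  m = 1111 → c = 0001001, weight = 2.
Tally weights:
  weight 0: 1 codewords.
  weight 2: 4 codewords.
  weight 3: 6 codewords.
  weight 4: 3 codewords.
  weight 5: 2 codewords.
Minimum distance d = smallest w > 0 with A_w > 0 = 2.
Sanity: Σ A_w = 16 = 2^4 = 16 ✓.


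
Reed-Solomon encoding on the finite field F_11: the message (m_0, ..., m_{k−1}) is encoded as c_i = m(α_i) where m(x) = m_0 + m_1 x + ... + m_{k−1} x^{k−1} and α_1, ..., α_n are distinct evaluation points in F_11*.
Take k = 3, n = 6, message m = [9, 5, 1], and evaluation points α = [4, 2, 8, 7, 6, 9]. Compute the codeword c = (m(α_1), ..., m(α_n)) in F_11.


c = [1, 1, 3, 5, 9, 3]

Message polynomial: m(x) = 9 + 5·x + 1·x^2 (mod 11).
For each evaluation point α_i, compute m(α_i) mod 11:
  α_1 = 4: Horner steps 1 → 9 → 1, so m(4) = 1.
  α_2 = 2: Horner steps 1 → 7 → 1, so m(2) = 1.
  α_3 = 8: Horner steps 1 → 2 → 3, so m(8) = 3.
  α_4 = 7: Horner steps 1 → 1 → 5, so m(7) = 5.
  α_5 = 6: Horner steps 1 → 0 → 9, so m(6) = 9.
  α_6 = 9: Horner steps 1 → 3 → 3, so m(9) = 3.
Codeword c = [1, 1, 3, 5, 9, 3] ∈ F_11^6.


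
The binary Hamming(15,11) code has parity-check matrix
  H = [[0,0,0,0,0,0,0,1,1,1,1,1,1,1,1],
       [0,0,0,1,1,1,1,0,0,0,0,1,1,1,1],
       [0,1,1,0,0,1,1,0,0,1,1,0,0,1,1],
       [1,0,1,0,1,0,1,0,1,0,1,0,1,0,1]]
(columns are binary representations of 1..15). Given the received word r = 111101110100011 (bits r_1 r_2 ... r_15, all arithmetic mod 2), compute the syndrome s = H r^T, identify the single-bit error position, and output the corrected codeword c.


s = (0, 1, 1, 0)^T, error position = 6, corrected codeword c = 111100110100011

Compute s = H r^T mod 2 one row at a time:
  s_1 = 1 + 0 + 1 + 0 + 0 + 0 + 1 + 1 = 4 ≡ 0 (mod 2).
  s_2 = 1 + 0 + 1 + 1 + 0 + 0 + 1 + 1 = 5 ≡ 1 (mod 2).
  s_3 = 1 + 1 + 1 + 1 + 1 + 0 + 1 + 1 = 7 ≡ 1 (mod 2).
  s_4 = 1 + 1 + 0 + 1 + 0 + 0 + 0 + 1 = 4 ≡ 0 (mod 2).
s = (0, 1, 1, 0)^T — this equals column 6 of H (binary 0110), so error is at position 6.
Correct: flip bit 6 of r = 111101110100011 to get c = 111100110100011.


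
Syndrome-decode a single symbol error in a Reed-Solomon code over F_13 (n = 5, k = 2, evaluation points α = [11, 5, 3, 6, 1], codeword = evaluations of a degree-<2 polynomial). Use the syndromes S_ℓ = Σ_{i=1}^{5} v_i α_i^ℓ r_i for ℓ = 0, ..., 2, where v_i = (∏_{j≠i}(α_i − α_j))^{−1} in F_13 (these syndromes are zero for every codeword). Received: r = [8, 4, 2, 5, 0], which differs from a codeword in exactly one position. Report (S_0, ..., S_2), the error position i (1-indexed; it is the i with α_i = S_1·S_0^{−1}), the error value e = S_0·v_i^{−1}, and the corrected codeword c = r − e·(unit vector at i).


S = (3, 7, 12), error at position 1, error magnitude e = 11, c = [10, 4, 2, 5, 0].

Step 1: column multipliers v_i = (∏_{j≠i}(α_i − α_j))^{−1} mod 13.
  i = 1 (α = 11): (11−5)(11−3)(11−6)(11−1) = 6·8·5·10 = 2400 ≡ 8, so v_1 = 8^{−1} = 5 (mod 13).
  i = 2 (α = 5): (5−11)(5−3)(5−6)(5−1) = (−6)·2·(−1)·4 = 48 ≡ 9, so v_2 = 9^{−1} = 3 (mod 13).
  i = 3 (α = 3): (3−11)(3−5)(3−6)(3−1) = (−8)·(−2)·(−3)·2 = −96 ≡ 8, so v_3 = 8^{−1} = 5 (mod 13).
  i = 4 (α = 6): (6−11)(6−5)(6−3)(6−1) = (−5)·1·3·5 = −75 ≡ 3, so v_4 = 3^{−1} = 9 (mod 13).
  i = 5 (α = 1): (1−11)(1−5)(1−3)(1−6) = (−10)·(−4)·(−2)·(−5) = 400 ≡ 10, so v_5 = 10^{−1} = 4 (mod 13).
  v = [5, 3, 5, 9, 4].
Step 2: syndromes of r = [8, 4, 2, 5, 0] (all sums mod 13).
  S_0 = Σ v_i r_i = 5·8 + 3·4 + 5·2 + 9·5 + 4·0 = 107 ≡ 3.
  S_1 = Σ v_i α_i r_i = 5·11·8 + 3·5·4 + 5·3·2 + 9·6·5 + 4·1·0 = 800 ≡ 7.
  α_i^2 mod 13 = [4, 12, 9, 10, 1].
  S_2 = Σ v_i α_i^2 r_i = 5·4·8 + 3·12·4 + 5·9·2 + 9·10·5 + 4·1·0 = 844 ≡ 12.
  S = (3, 7, 12) ≠ 0, so r is not a codeword (an error is present).
Step 3: locate the error. For a single error e at position i, S_ℓ = v_i·e·α_i^ℓ, so α_err = S_1/S_0.
  S_0^{−1} = 3^{−1} = 9 (mod 13), so α_err = 7·9 = 63 ≡ 11 = α_1. Error position i = 1.
  Consistency check: S_2/S_1 = 12·2 = 24 ≡ 11 = α_err ✓ (single-error assumption holds).
Step 4: error magnitude e = S_0/v_1 = S_0·∏_{j≠1}(α_1 − α_j) = 3·8 = 24 ≡ 11 (mod 13).
Step 5: correct position 1: c_1 = r_1 − e = 8 − 11 ≡ 10 (mod 13). Hence c = [10, 4, 2, 5, 0].
  Check: interpolating c through the α_i gives m(x) = 12 + 1·x (degree < 2) with m(α_i) = c_i for every i, so c is indeed a codeword.


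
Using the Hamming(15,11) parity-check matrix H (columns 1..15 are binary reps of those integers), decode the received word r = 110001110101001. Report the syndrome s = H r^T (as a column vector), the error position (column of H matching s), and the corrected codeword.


s = (0, 0, 1, 1)^T, error position = 3, corrected codeword c = 111001110101001

Compute s = H r^T mod 2 one row at a time:
  s_1 = 1 + 0 + 1 + 0 + 1 + 0 + 0 + 1 = 4 ≡ 0 (mod 2).
  s_2 = 0 + 0 + 1 + 1 + 1 + 0 + 0 + 1 = 4 ≡ 0 (mod 2).
  s_3 = 1 + 0 + 1 + 1 + 1 + 0 + 0 + 1 = 5 ≡ 1 (mod 2).
  s_4 = 1 + 0 + 0 + 1 + 0 + 0 + 0 + 1 = 3 ≡ 1 (mod 2).
s = (0, 0, 1, 1)^T — this equals column 3 of H (binary 0011), so error is at position 3.
Correct: flip bit 3 of r = 110001110101001 to get c = 111001110101001.


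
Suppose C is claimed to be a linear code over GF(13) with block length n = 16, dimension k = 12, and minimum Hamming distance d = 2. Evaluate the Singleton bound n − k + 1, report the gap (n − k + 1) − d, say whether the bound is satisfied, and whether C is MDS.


Singleton RHS = n − k + 1 = 5, slack = 3, bound satisfied, not MDS.

Singleton bound: d ≤ n − k + 1.
Here n = 16, k = 12, so n − k + 1 = 5.
Given d = 2, check d ≤ 5: YES.
Slack = (n − k + 1) − d = 3.
The code is NOT MDS (slack = 3 > 0).
Description: the claimed parameters are [16, 12, 2]_13; such a code would be non-MDS.


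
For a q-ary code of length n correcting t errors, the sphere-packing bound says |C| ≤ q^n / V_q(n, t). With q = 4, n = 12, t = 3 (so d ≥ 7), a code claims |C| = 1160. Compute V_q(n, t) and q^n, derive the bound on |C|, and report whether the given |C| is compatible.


V_q(n, t) = 6571, q^n = 16777216, Hamming bound = 2553, |C| = 1160 ≤ bound (satisfied).

Step 1: Compute V_q(n, t) = Σ_{j=0}^3 C(n, j) (q−1)^j.
  j = 0: C(12,0)·(3)^0 = 1·1 = 1.
  j = 1: C(12,1)·(3)^1 = 12·3 = 36.
  j = 2: C(12,2)·(3)^2 = 66·9 = 594.
  j = 3: C(12,3)·(3)^3 = 220·27 = 5940.
  V_q(n, t) = 1 + 36 + 594 + 5940 = 6571.
Step 2: q^n = 4^12 = 16777216.
Step 3: Hamming bound ⌊q^n / V_q(n,t)⌋ = ⌊16777216/6571⌋ = 2553.
Step 4: Compare |C| = 1160 to 2553: satisfied.
The claimed |C| lies below the Hamming bound.


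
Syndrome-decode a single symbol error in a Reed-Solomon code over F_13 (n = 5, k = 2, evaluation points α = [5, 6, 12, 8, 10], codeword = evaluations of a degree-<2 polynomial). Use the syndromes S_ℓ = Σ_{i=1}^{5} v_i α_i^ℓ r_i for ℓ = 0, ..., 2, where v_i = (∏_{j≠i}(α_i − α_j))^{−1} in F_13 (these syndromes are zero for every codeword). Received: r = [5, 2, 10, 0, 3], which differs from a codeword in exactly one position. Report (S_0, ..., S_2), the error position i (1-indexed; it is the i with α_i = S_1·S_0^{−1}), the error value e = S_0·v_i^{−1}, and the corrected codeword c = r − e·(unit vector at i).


S = (12, 5, 1), error at position 4, error magnitude e = 4, c = [5, 2, 10, 9, 3].

Step 1: column multipliers v_i = (∏_{j≠i}(α_i − α_j))^{−1} mod 13.
  i = 1 (α = 5): (5−6)(5−12)(5−8)(5−10) = (−1)·(−7)·(−3)·(−5) = 105 ≡ 1, so v_1 = 1^{−1} = 1 (mod 13).
  i = 2 (α = 6): (6−5)(6−12)(6−8)(6−10) = 1·(−6)·(−2)·(−4) = −48 ≡ 4, so v_2 = 4^{−1} = 10 (mod 13).
  i = 3 (α = 12): (12−5)(12−6)(12−8)(12−10) = 7·6·4·2 = 336 ≡ 11, so v_3 = 11^{−1} = 6 (mod 13).
  i = 4 (α = 8): (8−5)(8−6)(8−12)(8−10) = 3·2·(−4)·(−2) = 48 ≡ 9, so v_4 = 9^{−1} = 3 (mod 13).
  i = 5 (α = 10): (10−5)(10−6)(10−12)(10−8) = 5·4·(−2)·2 = −80 ≡ 11, so v_5 = 11^{−1} = 6 (mod 13).
  v = [1, 10, 6, 3, 6].
Step 2: syndromes of r = [5, 2, 10, 0, 3] (all sums mod 13).
  S_0 = Σ v_i r_i = 1·5 + 10·2 + 6·10 + 3·0 + 6·3 = 103 ≡ 12.
  S_1 = Σ v_i α_i r_i = 1·5·5 + 10·6·2 + 6·12·10 + 3·8·0 + 6·10·3 = 1045 ≡ 5.
  α_i^2 mod 13 = [12, 10, 1, 12, 9].
  S_2 = Σ v_i α_i^2 r_i = 1·12·5 + 10·10·2 + 6·1·10 + 3·12·0 + 6·9·3 = 482 ≡ 1.
  S = (12, 5, 1) ≠ 0, so r is not a codeword (an error is present).
Step 3: locate the error. For a single error e at position i, S_ℓ = v_i·e·α_i^ℓ, so α_err = S_1/S_0.
  S_0^{−1} = 12^{−1} = 12 (mod 13), so α_err = 5·12 = 60 ≡ 8 = α_4. Error position i = 4.
  Consistency check: S_2/S_1 = 1·8 = 8 ≡ 8 = α_err ✓ (single-error assumption holds).
Step 4: error magnitude e = S_0/v_4 = S_0·∏_{j≠4}(α_4 − α_j) = 12·9 = 108 ≡ 4 (mod 13).
Step 5: correct position 4: c_4 = r_4 − e = 0 − 4 ≡ 9 (mod 13). Hence c = [5, 2, 10, 9, 3].
  Check: interpolating c through the α_i gives m(x) = 7 + 10·x (degree < 2) with m(α_i) = c_i for every i, so c is indeed a codeword.


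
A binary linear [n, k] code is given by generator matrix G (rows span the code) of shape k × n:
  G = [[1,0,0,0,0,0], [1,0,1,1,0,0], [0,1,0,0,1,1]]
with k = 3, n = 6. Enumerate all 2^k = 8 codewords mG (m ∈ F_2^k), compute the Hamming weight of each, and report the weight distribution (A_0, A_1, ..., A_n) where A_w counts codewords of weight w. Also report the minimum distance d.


Weight distribution: A_0 = 1, A_1 = 1, A_2 = 1, A_3 = 2, A_4 = 1, A_5 = 1, A_6 = 1. Minimum distance d = 1.

Enumerate all 2^3 = 8 messages m ∈ F_2^3.
For each, compute codeword c = mG in F_2^6, then tally its weight.
  m = 000 → c = 000000, weight = 0.
  m = 100 → c = 100000, weight = 1.
  m = 010 → c = 101100, weight = 3.
  m = 110 → c = 001100, weight = 2.
  m = 001 → c = 010011, weight = 3.
  m = 101 → c = 110011, weight = 4.
  m = 011 → c = 111111, weight = 6.
  m = 111 → c = 011111, weight = 5.
Tally weights:
  weight 0: 1 codewords.
  weight 1: 1 codewords.
  weight 2: 1 codewords.
  weight 3: 2 codewords.
  weight 4: 1 codewords.
  weight 5: 1 codewords.
  weight 6: 1 codewords.
Minimum distance d = smallest w > 0 with A_w > 0 = 1.
Sanity: Σ A_w = 8 = 2^3 = 8 ✓.


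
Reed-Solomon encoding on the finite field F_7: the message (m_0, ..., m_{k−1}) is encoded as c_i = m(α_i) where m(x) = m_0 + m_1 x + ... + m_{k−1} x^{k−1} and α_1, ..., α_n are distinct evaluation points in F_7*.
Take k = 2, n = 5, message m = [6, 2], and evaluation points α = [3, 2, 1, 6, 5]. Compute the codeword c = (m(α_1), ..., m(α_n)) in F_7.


c = [5, 3, 1, 4, 2]

Message polynomial: m(x) = 6 + 2·x (mod 7).
For each evaluation point α_i, compute m(α_i) mod 7:
  α_1 = 3: Horner steps 2 → 5, so m(3) = 5.
  α_2 = 2: Horner steps 2 → 3, so m(2) = 3.
  α_3 = 1: Horner steps 2 → 1, so m(1) = 1.
  α_4 = 6: Horner steps 2 → 4, so m(6) = 4.
  α_5 = 5: Horner steps 2 → 2, so m(5) = 2.
Codeword c = [5, 3, 1, 4, 2] ∈ F_7^5.
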